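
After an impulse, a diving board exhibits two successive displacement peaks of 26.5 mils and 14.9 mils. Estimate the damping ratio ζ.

Logarithmic decrement δ = (1/n)·ln(x₀/x_n) = (1/1)·ln(26.5/14.9) = (1/1)·ln(1.779) = 0.5758.
ζ = δ/√(4π² + δ²) = 0.5758/√(39.48 + 0.332) = 0.5758/6.310 = 0.09126.

0.0913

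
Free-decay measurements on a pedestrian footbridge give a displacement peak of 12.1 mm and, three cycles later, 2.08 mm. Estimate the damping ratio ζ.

0.0930

Logarithmic decrement δ = (1/n)·ln(x₀/x_n) = (1/3)·ln(12.1/2.08) = (1/3)·ln(5.817) = 0.5869.
ζ = δ/√(4π² + δ²) = 0.5869/√(39.48 + 0.345) = 0.5869/6.311 = 0.09301.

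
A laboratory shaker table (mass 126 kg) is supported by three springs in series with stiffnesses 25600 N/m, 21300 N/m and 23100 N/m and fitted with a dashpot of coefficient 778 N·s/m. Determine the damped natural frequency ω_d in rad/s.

Series springs: 1/k_eq = 1/25600 + 1/21300 + 1/23100 = 0.0001293, so k_eq = 7734 N/m.
ω_n = √(k_eq/m) = √(7734/126) = 7.835 rad/s.
Critical damping c_c = 2√(k_eq·m) = 2√(7734 × 126) = 1974 N·s/m, so ζ = c/c_c = 778/1974 = 0.3941.
ω_d = ω_n√(1 − ζ²) = 7.835 × √(1 − 0.155) = 7.201 rad/s.

7.20 rad/s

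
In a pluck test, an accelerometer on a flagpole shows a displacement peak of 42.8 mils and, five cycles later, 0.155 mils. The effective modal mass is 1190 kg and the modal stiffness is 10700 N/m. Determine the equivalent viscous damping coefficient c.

1260 N·s/m

Logarithmic decrement δ = (1/n)·ln(x₀/x_n) = (1/5)·ln(42.8/0.155) = (1/5)·ln(276.1) = 1.124.
ζ = δ/√(4π² + δ²) = 1.124/√(39.48 + 1.26) = 1.124/6.383 = 0.1761.
c = ζ · 2√(km) = 0.1761 × 2√(10700 × 1190) = 0.1761 × 7137 = 1257 N·s/m.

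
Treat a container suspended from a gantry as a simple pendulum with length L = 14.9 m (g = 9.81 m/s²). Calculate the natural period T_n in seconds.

For a simple pendulum ω_n = √(g/L) = √(9.81/14.9) = √0.6584 = 0.8114 rad/s.
T_n = 2π/ω_n = 6.283/0.8114 = 7.744 s.

7.74 s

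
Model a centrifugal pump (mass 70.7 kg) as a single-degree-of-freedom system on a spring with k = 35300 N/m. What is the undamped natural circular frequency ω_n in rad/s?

22.3 rad/s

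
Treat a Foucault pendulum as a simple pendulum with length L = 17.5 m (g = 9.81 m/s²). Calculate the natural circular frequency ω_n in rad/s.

For a simple pendulum ω_n = √(g/L) = √(9.81/17.5) = √0.5606 = 0.7487 rad/s.

0.749 rad/s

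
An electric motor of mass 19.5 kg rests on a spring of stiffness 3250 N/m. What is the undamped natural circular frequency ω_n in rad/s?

12.9 rad/s

ω_n = √(k/m) = √(3250/19.5) = √166.7 = 12.91 rad/s.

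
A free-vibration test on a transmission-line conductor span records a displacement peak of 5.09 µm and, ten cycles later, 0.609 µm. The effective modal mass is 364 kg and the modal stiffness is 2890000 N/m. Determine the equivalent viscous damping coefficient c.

2190 N·s/m

Logarithmic decrement δ = (1/n)·ln(x₀/x_n) = (1/10)·ln(5.09/0.609) = (1/10)·ln(8.358) = 0.2123.
ζ = δ/√(4π² + δ²) = 0.2123/√(39.48 + 0.0451) = 0.2123/6.287 = 0.03377.
c = ζ · 2√(km) = 0.03377 × 2√(2890000 × 364) = 0.03377 × 64870 = 2191 N·s/m.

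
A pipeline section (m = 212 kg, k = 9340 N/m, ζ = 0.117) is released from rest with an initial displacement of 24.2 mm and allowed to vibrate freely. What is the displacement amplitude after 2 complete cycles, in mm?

5.51 mm

Logarithmic decrement δ = 2πζ/√(1 − ζ²) = 2π × 0.1170/√(1 − 0.0137) = 0.7402.
After n cycles, x_n/x₀ = e^(−nδ), so x_2 = 24.2 × e^(−2 × 0.7402) = 24.2 × 0.2275 = 5.506 mm.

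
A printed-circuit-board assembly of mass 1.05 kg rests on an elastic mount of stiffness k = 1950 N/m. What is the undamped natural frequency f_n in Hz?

6.86 Hz

ω_n = √(k/m) = √(1950/1.05) = √1857 = 43.09 rad/s.
f_n = ω_n/(2π) = 43.09/6.283 = 6.859 Hz.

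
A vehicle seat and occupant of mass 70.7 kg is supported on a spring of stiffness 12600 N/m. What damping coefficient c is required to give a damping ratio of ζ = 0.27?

c_c = 2√(k·m) = 2√(12600 × 70.7) = 1888 N·s/m.
c = ζ·c_c = 0.27 × 1888 = 509.7 N·s/m.

510 N·s/m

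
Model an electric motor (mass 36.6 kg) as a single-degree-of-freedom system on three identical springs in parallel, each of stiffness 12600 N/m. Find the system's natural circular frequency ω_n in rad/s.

Parallel springs add: k_eq = 3 × 12600 = 37800 N/m.
ω_n = √(k_eq/m) = √(37800/36.6) = √1033 = 32.14 rad/s.

32.1 rad/s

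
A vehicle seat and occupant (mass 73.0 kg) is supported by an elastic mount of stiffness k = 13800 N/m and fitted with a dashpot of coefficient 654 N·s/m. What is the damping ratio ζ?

0.326

ω_n = √(k/m) = √(13800/73.0) = 13.75 rad/s.
Critical damping c_c = 2√(k·m) = 2√(13800 × 73.0) = 2007 N·s/m, so ζ = c/c_c = 654/2007 = 0.3258.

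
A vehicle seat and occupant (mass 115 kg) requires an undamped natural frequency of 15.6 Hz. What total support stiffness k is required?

ω_n = 2πf_n = 2π × 15.6 = 98.02 rad/s.
k = m·ω_n² = 115 × 98.02² = 115 × 9607 = 1105000 N/m.

1100000 N/m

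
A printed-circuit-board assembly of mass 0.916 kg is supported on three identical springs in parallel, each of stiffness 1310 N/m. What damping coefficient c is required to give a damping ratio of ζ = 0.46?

Parallel springs add: k_eq = 3 × 1310 = 3930 N/m.
c_c = 2√(k_eq·m) = 2√(3930 × 0.916) = 120.0 N·s/m.
c = ζ·c_c = 0.46 × 120.0 = 55.20 N·s/m.

55.2 N·s/m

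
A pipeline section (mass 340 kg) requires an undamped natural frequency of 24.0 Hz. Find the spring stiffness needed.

7730000 N/m

ω_n = 2πf_n = 2π × 24.0 = 150.8 rad/s.
k = m·ω_n² = 340 × 150.8² = 340 × 22740 = 7731000 N/m.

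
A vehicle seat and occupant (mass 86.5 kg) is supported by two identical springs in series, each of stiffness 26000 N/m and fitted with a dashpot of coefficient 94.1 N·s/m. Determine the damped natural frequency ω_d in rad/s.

12.2 rad/s

Series springs: 1/k_eq = 2/26000, so k_eq = 26000/2 = 13000 N/m.
ω_n = √(k_eq/m) = √(13000/86.5) = 12.26 rad/s.
Critical damping c_c = 2√(k_eq·m) = 2√(13000 × 86.5) = 2121 N·s/m, so ζ = c/c_c = 94.1/2121 = 0.04437.
ω_d = ω_n√(1 − ζ²) = 12.26 × √(1 − 0.00197) = 12.25 rad/s.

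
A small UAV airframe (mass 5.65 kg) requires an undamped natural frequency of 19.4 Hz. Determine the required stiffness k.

83900 N/m

ω_n = 2πf_n = 2π × 19.4 = 121.9 rad/s.
k = m·ω_n² = 5.65 × 121.9² = 5.65 × 14860 = 83950 N/m.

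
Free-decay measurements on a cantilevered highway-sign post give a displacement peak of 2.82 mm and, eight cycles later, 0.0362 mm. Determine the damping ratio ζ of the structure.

Logarithmic decrement δ = (1/n)·ln(x₀/x_n) = (1/8)·ln(2.82/0.0362) = (1/8)·ln(77.90) = 0.5444.
ζ = δ/√(4π² + δ²) = 0.5444/√(39.48 + 0.296) = 0.5444/6.307 = 0.08633.

0.0863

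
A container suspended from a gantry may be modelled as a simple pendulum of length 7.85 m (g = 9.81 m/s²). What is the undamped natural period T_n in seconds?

5.62 s

For a simple pendulum ω_n = √(g/L) = √(9.81/7.85) = √1.250 = 1.118 rad/s.
T_n = 2π/ω_n = 6.283/1.118 = 5.621 s.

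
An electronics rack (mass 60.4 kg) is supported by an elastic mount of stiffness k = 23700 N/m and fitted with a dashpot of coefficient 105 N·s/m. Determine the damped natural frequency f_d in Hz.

3.15 Hz

ω_n = √(k/m) = √(23700/60.4) = 19.81 rad/s.
Critical damping c_c = 2√(k·m) = 2√(23700 × 60.4) = 2393 N·s/m, so ζ = c/c_c = 105/2393 = 0.04388.
ω_d = ω_n√(1 − ζ²) = 19.81 × √(1 − 0.00193) = 19.79 rad/s.
f_d = ω_d/(2π) = 3.150 Hz.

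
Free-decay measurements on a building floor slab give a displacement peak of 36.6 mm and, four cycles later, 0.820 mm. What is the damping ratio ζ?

0.149

Logarithmic decrement δ = (1/n)·ln(x₀/x_n) = (1/4)·ln(36.6/0.820) = (1/4)·ln(44.63) = 0.9496.
ζ = δ/√(4π² + δ²) = 0.9496/√(39.48 + 0.902) = 0.9496/6.355 = 0.1494.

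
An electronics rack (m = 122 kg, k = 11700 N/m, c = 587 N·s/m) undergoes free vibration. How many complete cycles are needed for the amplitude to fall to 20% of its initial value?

2 cycles

ζ = c/(2√(km)) = 587/(2√(11700 × 122)) = 587/2389 = 0.2457.
Logarithmic decrement δ = 2πζ/√(1 − ζ²) = 2π × 0.2457/√(1 − 0.0603) = 1.592.
x_n/x₀ = e^(−nδ) ≤ 0.2; take ln: n ≥ ln(1/0.2)/δ = 1.609/1.592 = 1.011.
So 2 complete cycles are required.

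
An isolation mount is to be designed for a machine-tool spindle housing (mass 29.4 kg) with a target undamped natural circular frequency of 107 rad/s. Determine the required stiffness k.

k = m·ω_n² = 29.4 × 107.0² = 29.4 × 11450 = 336600 N/m.

337000 N/m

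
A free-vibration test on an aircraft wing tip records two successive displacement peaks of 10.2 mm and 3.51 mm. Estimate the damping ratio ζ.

Logarithmic decrement δ = (1/n)·ln(x₀/x_n) = (1/1)·ln(10.2/3.51) = (1/1)·ln(2.906) = 1.067.
ζ = δ/√(4π² + δ²) = 1.067/√(39.48 + 1.14) = 1.067/6.373 = 0.1674.

0.167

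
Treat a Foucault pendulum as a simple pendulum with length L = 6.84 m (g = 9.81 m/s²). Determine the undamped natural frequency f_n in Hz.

0.191 Hz

For a simple pendulum ω_n = √(g/L) = √(9.81/6.84) = √1.434 = 1.198 rad/s.
f_n = ω_n/(2π) = 1.198/6.283 = 0.1906 Hz.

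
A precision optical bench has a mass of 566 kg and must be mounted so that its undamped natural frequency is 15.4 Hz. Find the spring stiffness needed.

ω_n = 2πf_n = 2π × 15.4 = 96.76 rad/s.
k = m·ω_n² = 566 × 96.76² = 566 × 9363 = 5299000 N/m.

5300000 N/m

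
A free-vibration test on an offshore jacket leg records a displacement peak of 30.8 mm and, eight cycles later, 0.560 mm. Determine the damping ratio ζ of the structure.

0.0795

Logarithmic decrement δ = (1/n)·ln(x₀/x_n) = (1/8)·ln(30.8/0.560) = (1/8)·ln(55.00) = 0.5009.
ζ = δ/√(4π² + δ²) = 0.5009/√(39.48 + 0.251) = 0.5009/6.303 = 0.07947.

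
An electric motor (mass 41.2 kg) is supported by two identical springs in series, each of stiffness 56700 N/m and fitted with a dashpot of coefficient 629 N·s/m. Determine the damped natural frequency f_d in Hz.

3.99 Hz

Series springs: 1/k_eq = 2/56700, so k_eq = 56700/2 = 28350 N/m.
ω_n = √(k_eq/m) = √(28350/41.2) = 26.23 rad/s.
Critical damping c_c = 2√(k_eq·m) = 2√(28350 × 41.2) = 2161 N·s/m, so ζ = c/c_c = 629/2161 = 0.2910.
ω_d = ω_n√(1 − ζ²) = 26.23 × √(1 − 0.0847) = 25.10 rad/s.
f_d = ω_d/(2π) = 3.994 Hz.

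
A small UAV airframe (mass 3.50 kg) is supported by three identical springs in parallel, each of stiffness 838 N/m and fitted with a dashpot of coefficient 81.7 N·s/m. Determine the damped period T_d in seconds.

Parallel springs add: k_eq = 3 × 838 = 2514 N/m.
ω_n = √(k_eq/m) = √(2514/3.50) = 26.80 rad/s.
Critical damping c_c = 2√(k_eq·m) = 2√(2514 × 3.50) = 187.6 N·s/m, so ζ = c/c_c = 81.7/187.6 = 0.4355.
ω_d = ω_n√(1 − ζ²) = 26.80 × √(1 − 0.190) = 24.13 rad/s.
T_d = 2π/ω_d = 0.2604 s.

0.260 s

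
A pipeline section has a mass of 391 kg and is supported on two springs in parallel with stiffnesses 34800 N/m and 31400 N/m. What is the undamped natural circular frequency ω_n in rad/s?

13.0 rad/s

Parallel springs add: k_eq = 34800 + 31400 = 66200 N/m.
ω_n = √(k_eq/m) = √(66200/391) = √169.3 = 13.01 rad/s.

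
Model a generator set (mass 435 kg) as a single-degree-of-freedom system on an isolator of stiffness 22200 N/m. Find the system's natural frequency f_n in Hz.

1.14 Hz

ω_n = √(k/m) = √(22200/435) = √51.03 = 7.144 rad/s.
f_n = ω_n/(2π) = 7.144/6.283 = 1.137 Hz.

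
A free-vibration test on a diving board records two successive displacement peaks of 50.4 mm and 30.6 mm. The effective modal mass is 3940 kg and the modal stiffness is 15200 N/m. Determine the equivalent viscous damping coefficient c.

Logarithmic decrement δ = (1/n)·ln(x₀/x_n) = (1/1)·ln(50.4/30.6) = (1/1)·ln(1.647) = 0.4990.
ζ = δ/√(4π² + δ²) = 0.4990/√(39.48 + 0.249) = 0.4990/6.303 = 0.07917.
c = ζ · 2√(km) = 0.07917 × 2√(15200 × 3940) = 0.07917 × 15480 = 1225 N·s/m.

1230 N·s/m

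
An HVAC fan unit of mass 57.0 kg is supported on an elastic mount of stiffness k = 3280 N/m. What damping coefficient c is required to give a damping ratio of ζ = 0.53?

c_c = 2√(k·m) = 2√(3280 × 57.0) = 864.8 N·s/m.
c = ζ·c_c = 0.53 × 864.8 = 458.3 N·s/m.

458 N·s/m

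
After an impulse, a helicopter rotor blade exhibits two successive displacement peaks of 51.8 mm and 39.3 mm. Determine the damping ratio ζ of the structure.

0.0439

Logarithmic decrement δ = (1/n)·ln(x₀/x_n) = (1/1)·ln(51.8/39.3) = (1/1)·ln(1.318) = 0.2762.
ζ = δ/√(4π² + δ²) = 0.2762/√(39.48 + 0.0763) = 0.2762/6.289 = 0.04391.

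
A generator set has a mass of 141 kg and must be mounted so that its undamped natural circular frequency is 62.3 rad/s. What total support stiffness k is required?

547000 N/m

k = m·ω_n² = 141 × 62.30² = 141 × 3881 = 547300 N/m.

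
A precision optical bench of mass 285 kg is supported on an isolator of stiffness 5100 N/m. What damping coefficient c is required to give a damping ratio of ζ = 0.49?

1180 N·s/m

c_c = 2√(k·m) = 2√(5100 × 285) = 2411 N·s/m.
c = ζ·c_c = 0.49 × 2411 = 1181 N·s/m.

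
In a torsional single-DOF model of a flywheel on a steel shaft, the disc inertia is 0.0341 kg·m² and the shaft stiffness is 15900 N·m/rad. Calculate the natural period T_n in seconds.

0.00920 s

ω_n = √(k_t/J) = √(15900/0.0341) = √466300 = 682.8 rad/s.
T_n = 2π/ω_n = 6.283/682.8 = 0.009201 s.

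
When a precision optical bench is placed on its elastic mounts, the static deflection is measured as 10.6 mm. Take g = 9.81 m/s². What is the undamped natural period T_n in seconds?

ω_n = √(g/δ_st) = √(9.81/0.0106) = √925.5 = 30.42 rad/s.
T_n = 2π/ω_n = 6.283/30.42 = 0.2065 s.

0.207 s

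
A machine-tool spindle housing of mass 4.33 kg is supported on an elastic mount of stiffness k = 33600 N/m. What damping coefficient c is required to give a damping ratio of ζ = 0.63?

481 N·s/m

c_c = 2√(k·m) = 2√(33600 × 4.33) = 762.9 N·s/m.
c = ζ·c_c = 0.63 × 762.9 = 480.6 N·s/m.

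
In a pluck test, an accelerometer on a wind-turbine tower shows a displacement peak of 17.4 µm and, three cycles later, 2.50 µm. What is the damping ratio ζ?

0.102

Logarithmic decrement δ = (1/n)·ln(x₀/x_n) = (1/3)·ln(17.4/2.50) = (1/3)·ln(6.960) = 0.6467.
ζ = δ/√(4π² + δ²) = 0.6467/√(39.48 + 0.418) = 0.6467/6.316 = 0.1024.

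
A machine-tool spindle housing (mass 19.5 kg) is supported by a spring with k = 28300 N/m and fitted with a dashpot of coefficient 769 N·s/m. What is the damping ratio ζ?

0.518

ω_n = √(k/m) = √(28300/19.5) = 38.10 rad/s.
Critical damping c_c = 2√(k·m) = 2√(28300 × 19.5) = 1486 N·s/m, so ζ = c/c_c = 769/1486 = 0.5176.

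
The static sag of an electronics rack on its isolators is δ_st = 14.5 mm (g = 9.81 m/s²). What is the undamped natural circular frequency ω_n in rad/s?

26.0 rad/s

ω_n = √(g/δ_st) = √(9.81/0.0145) = √676.6 = 26.01 rad/s.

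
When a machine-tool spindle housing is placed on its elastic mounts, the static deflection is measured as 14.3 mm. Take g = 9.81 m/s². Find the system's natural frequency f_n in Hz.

ω_n = √(g/δ_st) = √(9.81/0.0143) = √686.0 = 26.19 rad/s.
f_n = ω_n/(2π) = 26.19/6.283 = 4.169 Hz.

4.17 Hz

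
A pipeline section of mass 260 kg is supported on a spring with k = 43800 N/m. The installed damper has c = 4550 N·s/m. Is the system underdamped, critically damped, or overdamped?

underdamped

c_c = 2√(k·m) = 6749 N·s/m; ζ = c/c_c = 4550/6749 = 0.674.
Since ζ < 1 the system is underdamped.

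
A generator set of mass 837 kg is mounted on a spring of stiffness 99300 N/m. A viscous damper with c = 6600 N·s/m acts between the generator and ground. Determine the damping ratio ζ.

0.362

ω_n = √(k/m) = √(99300/837) = 10.89 rad/s.
Critical damping c_c = 2√(k·m) = 2√(99300 × 837) = 18230 N·s/m, so ζ = c/c_c = 6600/18230 = 0.3620.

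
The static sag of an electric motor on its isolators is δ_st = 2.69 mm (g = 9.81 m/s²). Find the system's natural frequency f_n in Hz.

ω_n = √(g/δ_st) = √(9.81/0.00269) = √3647 = 60.39 rad/s.
f_n = ω_n/(2π) = 60.39/6.283 = 9.611 Hz.

9.61 Hz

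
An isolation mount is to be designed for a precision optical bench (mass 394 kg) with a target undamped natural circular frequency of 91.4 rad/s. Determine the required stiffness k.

3290000 N/m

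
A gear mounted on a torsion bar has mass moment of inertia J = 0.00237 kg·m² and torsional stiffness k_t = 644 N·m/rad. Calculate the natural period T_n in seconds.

ω_n = √(k_t/J) = √(644/0.00237) = √271700 = 521.3 rad/s.
T_n = 2π/ω_n = 6.283/521.3 = 0.01205 s.

0.0121 s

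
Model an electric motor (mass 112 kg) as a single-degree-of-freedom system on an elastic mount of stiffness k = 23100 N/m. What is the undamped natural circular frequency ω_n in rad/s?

ω_n = √(k/m) = √(23100/112) = √206.2 = 14.36 rad/s.

14.4 rad/s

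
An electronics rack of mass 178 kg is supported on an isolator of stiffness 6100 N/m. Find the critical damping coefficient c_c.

2080 N·s/m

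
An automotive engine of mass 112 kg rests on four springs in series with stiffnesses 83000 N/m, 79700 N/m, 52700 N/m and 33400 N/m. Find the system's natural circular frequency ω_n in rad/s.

11.0 rad/s

Series springs: 1/k_eq = 1/83000 + 1/79700 + 1/52700 + 1/33400 = 7.351×10^-5, so k_eq = 13600 N/m.
ω_n = √(k_eq/m) = √(13600/112) = √121.5 = 11.02 rad/s.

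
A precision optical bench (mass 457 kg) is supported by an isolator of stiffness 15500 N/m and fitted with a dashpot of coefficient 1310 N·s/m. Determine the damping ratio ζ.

0.246

ω_n = √(k/m) = √(15500/457) = 5.824 rad/s.
Critical damping c_c = 2√(k·m) = 2√(15500 × 457) = 5323 N·s/m, so ζ = c/c_c = 1310/5323 = 0.2461.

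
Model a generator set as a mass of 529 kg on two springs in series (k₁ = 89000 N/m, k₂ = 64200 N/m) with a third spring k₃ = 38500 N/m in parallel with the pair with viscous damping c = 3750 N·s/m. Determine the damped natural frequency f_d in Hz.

Series pair: k_s = k₁k₂/(k₁+k₂) = (89000)(64200)/(89000 + 64200) = 37300 N/m. In parallel with k₃: k_eq = 37300 + 38500 = 75800 N/m.
ω_n = √(k_eq/m) = √(75800/529) = 11.97 rad/s.
Critical damping c_c = 2√(k_eq·m) = 2√(75800 × 529) = 12660 N·s/m, so ζ = c/c_c = 3750/12660 = 0.2961.
ω_d = ω_n√(1 − ζ²) = 11.97 × √(1 − 0.0877) = 11.43 rad/s.
f_d = ω_d/(2π) = 1.820 Hz.

1.82 Hz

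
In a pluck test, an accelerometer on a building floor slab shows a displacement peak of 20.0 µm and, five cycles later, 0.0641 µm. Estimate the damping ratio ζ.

0.180

Logarithmic decrement δ = (1/n)·ln(x₀/x_n) = (1/5)·ln(20.0/0.0641) = (1/5)·ln(312.0) = 1.149.
ζ = δ/√(4π² + δ²) = 1.149/√(39.48 + 1.32) = 1.149/6.387 = 0.1798.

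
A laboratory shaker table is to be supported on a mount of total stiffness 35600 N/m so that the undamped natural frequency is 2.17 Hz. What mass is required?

ω_n = 2πf_n = 2π × 2.17 = 13.63 rad/s.
m = k/ω_n² = 35600/13.63² = 35600/185.9 = 191.5 kg.

192 kg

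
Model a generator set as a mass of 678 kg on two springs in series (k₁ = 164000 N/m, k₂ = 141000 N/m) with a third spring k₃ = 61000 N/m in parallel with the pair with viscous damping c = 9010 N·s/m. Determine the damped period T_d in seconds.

Series pair: k_s = k₁k₂/(k₁+k₂) = (164000)(141000)/(164000 + 141000) = 75820 N/m. In parallel with k₃: k_eq = 75820 + 61000 = 136800 N/m.
ω_n = √(k_eq/m) = √(136800/678) = 14.21 rad/s.
Critical damping c_c = 2√(k_eq·m) = 2√(136800 × 678) = 19260 N·s/m, so ζ = c/c_c = 9010/19260 = 0.4677.
ω_d = ω_n√(1 − ζ²) = 14.21 × √(1 − 0.219) = 12.56 rad/s.
T_d = 2π/ω_d = 0.5004 s.

0.500 s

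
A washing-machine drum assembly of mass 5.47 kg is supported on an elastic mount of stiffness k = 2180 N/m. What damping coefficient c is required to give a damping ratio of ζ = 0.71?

155 N·s/m

c_c = 2√(k·m) = 2√(2180 × 5.47) = 218.4 N·s/m.
c = ζ·c_c = 0.71 × 218.4 = 155.1 N·s/m.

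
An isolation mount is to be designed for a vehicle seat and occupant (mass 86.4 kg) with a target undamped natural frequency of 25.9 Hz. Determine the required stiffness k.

ω_n = 2πf_n = 2π × 25.9 = 162.7 rad/s.
k = m·ω_n² = 86.4 × 162.7² = 86.4 × 26480 = 2288000 N/m.

2290000 N/m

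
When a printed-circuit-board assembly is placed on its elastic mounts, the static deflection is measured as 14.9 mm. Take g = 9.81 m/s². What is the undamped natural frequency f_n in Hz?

4.08 Hz

ω_n = √(g/δ_st) = √(9.81/0.0149) = √658.4 = 25.66 rad/s.
f_n = ω_n/(2π) = 25.66/6.283 = 4.084 Hz.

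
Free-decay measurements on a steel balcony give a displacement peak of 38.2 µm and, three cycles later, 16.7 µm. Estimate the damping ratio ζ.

0.0439

Logarithmic decrement δ = (1/n)·ln(x₀/x_n) = (1/3)·ln(38.2/16.7) = (1/3)·ln(2.287) = 0.2758.
ζ = δ/√(4π² + δ²) = 0.2758/√(39.48 + 0.0761) = 0.2758/6.289 = 0.04385.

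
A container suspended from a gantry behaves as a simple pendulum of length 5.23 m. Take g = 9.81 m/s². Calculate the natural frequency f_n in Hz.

For a simple pendulum ω_n = √(g/L) = √(9.81/5.23) = √1.876 = 1.370 rad/s.
f_n = ω_n/(2π) = 1.370/6.283 = 0.2180 Hz.

0.218 Hz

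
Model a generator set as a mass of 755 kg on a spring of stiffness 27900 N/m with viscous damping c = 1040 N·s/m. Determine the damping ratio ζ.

ω_n = √(k/m) = √(27900/755) = 6.079 rad/s.
Critical damping c_c = 2√(k·m) = 2√(27900 × 755) = 9179 N·s/m, so ζ = c/c_c = 1040/9179 = 0.1133.

0.113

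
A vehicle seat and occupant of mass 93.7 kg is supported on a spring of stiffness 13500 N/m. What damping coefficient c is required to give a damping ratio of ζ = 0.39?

c_c = 2√(k·m) = 2√(13500 × 93.7) = 2249 N·s/m.
c = ζ·c_c = 0.39 × 2249 = 877.3 N·s/m.

877 N·s/m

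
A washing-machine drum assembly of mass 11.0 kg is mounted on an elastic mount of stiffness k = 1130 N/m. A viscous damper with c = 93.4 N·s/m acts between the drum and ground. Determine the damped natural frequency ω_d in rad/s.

9.20 rad/s

ω_n = √(k/m) = √(1130/11.0) = 10.14 rad/s.
Critical damping c_c = 2√(k·m) = 2√(1130 × 11.0) = 223.0 N·s/m, so ζ = c/c_c = 93.4/223.0 = 0.4189.
ω_d = ω_n√(1 − ζ²) = 10.14 × √(1 − 0.175) = 9.203 rad/s.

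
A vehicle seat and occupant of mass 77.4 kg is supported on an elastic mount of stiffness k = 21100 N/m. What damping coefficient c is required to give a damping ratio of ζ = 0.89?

c_c = 2√(k·m) = 2√(21100 × 77.4) = 2556 N·s/m.
c = ζ·c_c = 0.89 × 2556 = 2275 N·s/m.

2270 N·s/m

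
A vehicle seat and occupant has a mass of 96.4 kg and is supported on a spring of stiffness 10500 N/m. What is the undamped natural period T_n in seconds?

0.602 s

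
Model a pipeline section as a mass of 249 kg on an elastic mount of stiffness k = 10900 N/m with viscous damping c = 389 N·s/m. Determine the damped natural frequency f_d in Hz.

ω_n = √(k/m) = √(10900/249) = 6.616 rad/s.
Critical damping c_c = 2√(k·m) = 2√(10900 × 249) = 3295 N·s/m, so ζ = c/c_c = 389/3295 = 0.1181.
ω_d = ω_n√(1 − ζ²) = 6.616 × √(1 − 0.0139) = 6.570 rad/s.
f_d = ω_d/(2π) = 1.046 Hz.

1.05 Hz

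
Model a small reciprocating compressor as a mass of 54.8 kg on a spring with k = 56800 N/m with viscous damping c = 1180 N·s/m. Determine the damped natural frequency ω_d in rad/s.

ω_n = √(k/m) = √(56800/54.8) = 32.19 rad/s.
Critical damping c_c = 2√(k·m) = 2√(56800 × 54.8) = 3529 N·s/m, so ζ = c/c_c = 1180/3529 = 0.3344.
ω_d = ω_n√(1 − ζ²) = 32.19 × √(1 − 0.112) = 30.34 rad/s.

30.3 rad/s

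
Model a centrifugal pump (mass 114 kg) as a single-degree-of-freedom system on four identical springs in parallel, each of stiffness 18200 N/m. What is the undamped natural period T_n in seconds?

0.249 s

Parallel springs add: k_eq = 4 × 18200 = 72800 N/m.
ω_n = √(k_eq/m) = √(72800/114) = √638.6 = 25.27 rad/s.
T_n = 2π/ω_n = 6.283/25.27 = 0.2486 s.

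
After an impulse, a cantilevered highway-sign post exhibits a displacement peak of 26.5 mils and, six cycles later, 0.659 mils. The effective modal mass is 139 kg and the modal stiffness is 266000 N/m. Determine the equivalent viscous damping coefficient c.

1190 N·s/m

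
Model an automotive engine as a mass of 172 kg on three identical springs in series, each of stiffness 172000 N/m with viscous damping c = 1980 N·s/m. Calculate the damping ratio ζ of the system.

Series springs: 1/k_eq = 3/172000, so k_eq = 172000/3 = 57330 N/m.
ω_n = √(k_eq/m) = √(57330/172) = 18.26 rad/s.
Critical damping c_c = 2√(k_eq·m) = 2√(57330 × 172) = 6281 N·s/m, so ζ = c/c_c = 1980/6281 = 0.3153.

0.315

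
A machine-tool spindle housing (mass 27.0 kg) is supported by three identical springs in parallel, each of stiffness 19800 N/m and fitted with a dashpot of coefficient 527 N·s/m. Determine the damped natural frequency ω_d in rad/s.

45.9 rad/s

Parallel springs add: k_eq = 3 × 19800 = 59400 N/m.
ω_n = √(k_eq/m) = √(59400/27.0) = 46.90 rad/s.
Critical damping c_c = 2√(k_eq·m) = 2√(59400 × 27.0) = 2533 N·s/m, so ζ = c/c_c = 527/2533 = 0.2081.
ω_d = ω_n√(1 − ζ²) = 46.90 × √(1 − 0.0433) = 45.88 rad/s.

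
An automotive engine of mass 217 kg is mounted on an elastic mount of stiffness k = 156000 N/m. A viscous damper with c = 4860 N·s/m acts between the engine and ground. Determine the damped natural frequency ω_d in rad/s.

24.4 rad/s

ω_n = √(k/m) = √(156000/217) = 26.81 rad/s.
Critical damping c_c = 2√(k·m) = 2√(156000 × 217) = 11640 N·s/m, so ζ = c/c_c = 4860/11640 = 0.4177.
ω_d = ω_n√(1 − ζ²) = 26.81 × √(1 − 0.174) = 24.36 rad/s.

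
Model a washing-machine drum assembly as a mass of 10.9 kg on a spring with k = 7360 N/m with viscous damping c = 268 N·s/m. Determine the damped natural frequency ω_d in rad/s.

ω_n = √(k/m) = √(7360/10.9) = 25.99 rad/s.
Critical damping c_c = 2√(k·m) = 2√(7360 × 10.9) = 566.5 N·s/m, so ζ = c/c_c = 268/566.5 = 0.4731.
ω_d = ω_n√(1 − ζ²) = 25.99 × √(1 − 0.224) = 22.89 rad/s.

22.9 rad/s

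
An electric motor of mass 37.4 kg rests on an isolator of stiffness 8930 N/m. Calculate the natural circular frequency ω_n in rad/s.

15.5 rad/s

ω_n = √(k/m) = √(8930/37.4) = √238.8 = 15.45 rad/s.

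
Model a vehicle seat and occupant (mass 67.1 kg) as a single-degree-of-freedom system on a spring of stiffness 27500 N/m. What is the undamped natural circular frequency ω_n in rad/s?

20.2 rad/s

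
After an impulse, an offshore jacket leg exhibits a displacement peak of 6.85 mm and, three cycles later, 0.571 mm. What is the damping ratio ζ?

Logarithmic decrement δ = (1/n)·ln(x₀/x_n) = (1/3)·ln(6.85/0.571) = (1/3)·ln(12.00) = 0.8282.
ζ = δ/√(4π² + δ²) = 0.8282/√(39.48 + 0.686) = 0.8282/6.338 = 0.1307.

0.131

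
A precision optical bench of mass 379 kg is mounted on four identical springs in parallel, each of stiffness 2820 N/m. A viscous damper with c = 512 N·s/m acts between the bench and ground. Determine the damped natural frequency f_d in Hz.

Parallel springs add: k_eq = 4 × 2820 = 11280 N/m.
ω_n = √(k_eq/m) = √(11280/379) = 5.456 rad/s.
Critical damping c_c = 2√(k_eq·m) = 2√(11280 × 379) = 4135 N·s/m, so ζ = c/c_c = 512/4135 = 0.1238.
ω_d = ω_n√(1 − ζ²) = 5.456 × √(1 − 0.0153) = 5.414 rad/s.
f_d = ω_d/(2π) = 0.8616 Hz.

0.862 Hz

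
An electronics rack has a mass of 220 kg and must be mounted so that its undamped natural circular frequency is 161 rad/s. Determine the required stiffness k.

5700000 N/m

k = m·ω_n² = 220 × 161.0² = 220 × 25920 = 5703000 N/m.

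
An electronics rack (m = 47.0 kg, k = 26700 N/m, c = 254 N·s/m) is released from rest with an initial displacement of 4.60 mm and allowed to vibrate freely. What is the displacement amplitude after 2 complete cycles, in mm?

1.10 mm

ζ = c/(2√(km)) = 254/(2√(26700 × 47.0)) = 254/2240 = 0.1134.
Logarithmic decrement δ = 2πζ/√(1 − ζ²) = 2π × 0.1134/√(1 − 0.0129) = 0.7169.
After n cycles, x_n/x₀ = e^(−nδ), so x_2 = 4.60 × e^(−2 × 0.7169) = 4.60 × 0.2384 = 1.097 mm.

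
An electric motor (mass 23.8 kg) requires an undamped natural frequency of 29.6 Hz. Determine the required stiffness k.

823000 N/m

ω_n = 2πf_n = 2π × 29.6 = 186.0 rad/s.
k = m·ω_n² = 23.8 × 186.0² = 23.8 × 34590 = 823200 N/m.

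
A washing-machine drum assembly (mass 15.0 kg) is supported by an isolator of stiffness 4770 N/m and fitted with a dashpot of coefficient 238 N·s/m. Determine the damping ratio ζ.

0.445

ω_n = √(k/m) = √(4770/15.0) = 17.83 rad/s.
Critical damping c_c = 2√(k·m) = 2√(4770 × 15.0) = 535.0 N·s/m, so ζ = c/c_c = 238/535.0 = 0.4449.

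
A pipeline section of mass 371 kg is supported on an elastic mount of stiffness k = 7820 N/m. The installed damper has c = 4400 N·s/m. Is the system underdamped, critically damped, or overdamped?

c_c = 2√(k·m) = 3407 N·s/m; ζ = c/c_c = 4400/3407 = 1.29.
Since ζ > 1 the system is overdamped.

overdamped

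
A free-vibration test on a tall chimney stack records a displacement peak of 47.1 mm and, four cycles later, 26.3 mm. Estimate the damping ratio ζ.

Logarithmic decrement δ = (1/n)·ln(x₀/x_n) = (1/4)·ln(47.1/26.3) = (1/4)·ln(1.791) = 0.1457.
ζ = δ/√(4π² + δ²) = 0.1457/√(39.48 + 0.0212) = 0.1457/6.285 = 0.02318.

0.0232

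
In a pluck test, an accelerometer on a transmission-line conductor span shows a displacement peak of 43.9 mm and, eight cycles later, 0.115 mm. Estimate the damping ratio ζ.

0.117

Logarithmic decrement δ = (1/n)·ln(x₀/x_n) = (1/8)·ln(43.9/0.115) = (1/8)·ln(381.7) = 0.7431.
ζ = δ/√(4π² + δ²) = 0.7431/√(39.48 + 0.552) = 0.7431/6.327 = 0.1174.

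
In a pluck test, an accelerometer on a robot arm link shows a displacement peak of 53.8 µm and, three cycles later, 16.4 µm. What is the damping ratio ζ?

0.0629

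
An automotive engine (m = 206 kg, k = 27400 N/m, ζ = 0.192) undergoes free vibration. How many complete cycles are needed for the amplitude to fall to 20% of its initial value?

2 cycles

Logarithmic decrement δ = 2πζ/√(1 − ζ²) = 2π × 0.1920/√(1 − 0.0369) = 1.229.
x_n/x₀ = e^(−nδ) ≤ 0.2; take ln: n ≥ ln(1/0.2)/δ = 1.609/1.229 = 1.309.
So 2 complete cycles are required.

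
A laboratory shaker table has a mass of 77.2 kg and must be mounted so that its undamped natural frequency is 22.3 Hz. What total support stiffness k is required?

ω_n = 2πf_n = 2π × 22.3 = 140.1 rad/s.
k = m·ω_n² = 77.2 × 140.1² = 77.2 × 19630 = 1516000 N/m.

1520000 N/m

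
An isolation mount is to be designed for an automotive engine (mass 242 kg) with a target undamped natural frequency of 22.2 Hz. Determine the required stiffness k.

ω_n = 2πf_n = 2π × 22.2 = 139.5 rad/s.
k = m·ω_n² = 242 × 139.5² = 242 × 19460 = 4708000 N/m.

4710000 N/m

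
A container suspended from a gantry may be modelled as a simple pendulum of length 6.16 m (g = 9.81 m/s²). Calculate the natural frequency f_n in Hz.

For a simple pendulum ω_n = √(g/L) = √(9.81/6.16) = √1.593 = 1.262 rad/s.
f_n = ω_n/(2π) = 1.262/6.283 = 0.2008 Hz.

0.201 Hz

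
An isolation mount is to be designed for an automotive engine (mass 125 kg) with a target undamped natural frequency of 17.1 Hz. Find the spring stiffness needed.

1440000 N/m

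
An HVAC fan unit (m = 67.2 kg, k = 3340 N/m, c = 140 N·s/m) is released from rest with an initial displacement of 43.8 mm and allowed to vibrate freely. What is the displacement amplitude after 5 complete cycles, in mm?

ζ = c/(2√(km)) = 140/(2√(3340 × 67.2)) = 140/947.5 = 0.1478.
Logarithmic decrement δ = 2πζ/√(1 − ζ²) = 2π × 0.1478/√(1 − 0.0218) = 0.9387.
After n cycles, x_n/x₀ = e^(−nδ), so x_5 = 43.8 × e^(−5 × 0.9387) = 43.8 × 0.009156 = 0.4010 mm.

0.401 mm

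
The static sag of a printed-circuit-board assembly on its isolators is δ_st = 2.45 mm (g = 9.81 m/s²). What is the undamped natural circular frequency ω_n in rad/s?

63.3 rad/s

ω_n = √(g/δ_st) = √(9.81/0.00245) = √4004 = 63.28 rad/s.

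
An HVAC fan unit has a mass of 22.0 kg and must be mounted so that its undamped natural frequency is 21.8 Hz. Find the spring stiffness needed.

ω_n = 2πf_n = 2π × 21.8 = 137.0 rad/s.
k = m·ω_n² = 22.0 × 137.0² = 22.0 × 18760 = 412800 N/m.

413000 N/m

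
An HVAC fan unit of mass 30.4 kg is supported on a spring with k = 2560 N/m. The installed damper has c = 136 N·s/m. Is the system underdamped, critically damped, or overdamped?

underdamped

c_c = 2√(k·m) = 557.9 N·s/m; ζ = c/c_c = 136/557.9 = 0.244.
Since ζ < 1 the system is underdamped.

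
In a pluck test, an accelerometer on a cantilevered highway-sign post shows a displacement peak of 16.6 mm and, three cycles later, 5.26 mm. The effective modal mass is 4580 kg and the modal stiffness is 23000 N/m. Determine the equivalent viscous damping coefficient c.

1250 N·s/m

Logarithmic decrement δ = (1/n)·ln(x₀/x_n) = (1/3)·ln(16.6/5.26) = (1/3)·ln(3.156) = 0.3831.
ζ = δ/√(4π² + δ²) = 0.3831/√(39.48 + 0.147) = 0.3831/6.295 = 0.06086.
c = ζ · 2√(km) = 0.06086 × 2√(23000 × 4580) = 0.06086 × 20530 = 1249 N·s/m.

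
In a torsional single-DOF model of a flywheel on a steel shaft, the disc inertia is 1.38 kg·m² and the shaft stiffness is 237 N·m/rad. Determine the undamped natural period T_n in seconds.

ω_n = √(k_t/J) = √(237/1.38) = √171.7 = 13.10 rad/s.
T_n = 2π/ω_n = 6.283/13.10 = 0.4795 s.

0.479 s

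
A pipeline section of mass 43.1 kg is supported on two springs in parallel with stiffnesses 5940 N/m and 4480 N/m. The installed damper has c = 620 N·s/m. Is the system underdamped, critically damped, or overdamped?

underdamped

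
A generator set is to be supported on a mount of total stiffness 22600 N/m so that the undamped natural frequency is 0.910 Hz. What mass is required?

ω_n = 2πf_n = 2π × 0.910 = 5.718 rad/s.
m = k/ω_n² = 22600/5.718² = 22600/32.69 = 691.3 kg.

691 kg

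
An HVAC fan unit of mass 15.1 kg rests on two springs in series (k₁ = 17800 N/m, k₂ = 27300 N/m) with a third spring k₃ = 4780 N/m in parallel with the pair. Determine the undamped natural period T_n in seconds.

Series pair: k_s = k₁k₂/(k₁+k₂) = (17800)(27300)/(17800 + 27300) = 10770 N/m. In parallel with k₃: k_eq = 10770 + 4780 = 15550 N/m.
ω_n = √(k_eq/m) = √(15550/15.1) = √1030 = 32.10 rad/s.
T_n = 2π/ω_n = 6.283/32.10 = 0.1958 s.

0.196 s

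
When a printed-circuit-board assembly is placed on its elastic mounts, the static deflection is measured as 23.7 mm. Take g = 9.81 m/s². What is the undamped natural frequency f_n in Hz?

3.24 Hz

ω_n = √(g/δ_st) = √(9.81/0.0237) = √413.9 = 20.35 rad/s.
f_n = ω_n/(2π) = 20.35/6.283 = 3.238 Hz.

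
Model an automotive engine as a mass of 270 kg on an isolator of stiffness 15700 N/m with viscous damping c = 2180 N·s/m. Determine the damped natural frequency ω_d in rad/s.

6.47 rad/s

ω_n = √(k/m) = √(15700/270) = 7.625 rad/s.
Critical damping c_c = 2√(k·m) = 2√(15700 × 270) = 4118 N·s/m, so ζ = c/c_c = 2180/4118 = 0.5294.
ω_d = ω_n√(1 − ζ²) = 7.625 × √(1 − 0.280) = 6.469 rad/s.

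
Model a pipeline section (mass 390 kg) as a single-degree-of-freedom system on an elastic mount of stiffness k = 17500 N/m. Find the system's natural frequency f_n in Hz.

1.07 Hz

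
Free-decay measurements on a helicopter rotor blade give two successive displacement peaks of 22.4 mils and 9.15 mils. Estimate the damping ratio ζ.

0.141

Logarithmic decrement δ = (1/n)·ln(x₀/x_n) = (1/1)·ln(22.4/9.15) = (1/1)·ln(2.448) = 0.8953.
ζ = δ/√(4π² + δ²) = 0.8953/√(39.48 + 0.802) = 0.8953/6.347 = 0.1411.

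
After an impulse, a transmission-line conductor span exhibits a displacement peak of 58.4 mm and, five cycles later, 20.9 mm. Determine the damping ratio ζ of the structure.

Logarithmic decrement δ = (1/n)·ln(x₀/x_n) = (1/5)·ln(58.4/20.9) = (1/5)·ln(2.794) = 0.2055.
ζ = δ/√(4π² + δ²) = 0.2055/√(39.48 + 0.0422) = 0.2055/6.287 = 0.03269.

0.0327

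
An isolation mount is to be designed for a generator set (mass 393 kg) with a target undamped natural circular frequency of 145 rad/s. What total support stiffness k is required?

8260000 N/m

k = m·ω_n² = 393 × 145.0² = 393 × 21020 = 8263000 N/m.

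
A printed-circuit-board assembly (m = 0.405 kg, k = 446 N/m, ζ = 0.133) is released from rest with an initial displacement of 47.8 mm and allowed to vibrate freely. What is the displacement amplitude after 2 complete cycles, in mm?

Logarithmic decrement δ = 2πζ/√(1 − ζ²) = 2π × 0.1330/√(1 − 0.0177) = 0.8432.
After n cycles, x_n/x₀ = e^(−nδ), so x_2 = 47.8 × e^(−2 × 0.8432) = 47.8 × 0.1852 = 8.853 mm.

8.85 mm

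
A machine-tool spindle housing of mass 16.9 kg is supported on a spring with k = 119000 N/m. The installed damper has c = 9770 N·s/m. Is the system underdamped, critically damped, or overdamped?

overdamped

c_c = 2√(k·m) = 2836 N·s/m; ζ = c/c_c = 9770/2836 = 3.44.
Since ζ > 1 the system is overdamped.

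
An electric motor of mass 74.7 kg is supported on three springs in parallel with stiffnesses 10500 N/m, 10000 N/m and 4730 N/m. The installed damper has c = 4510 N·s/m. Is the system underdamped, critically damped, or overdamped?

Parallel springs add: k_eq = 10500 + 10000 + 4730 = 25230 N/m.
c_c = 2√(k_eq·m) = 2746 N·s/m; ζ = c/c_c = 4510/2746 = 1.64.
Since ζ > 1 the system is overdamped.

overdamped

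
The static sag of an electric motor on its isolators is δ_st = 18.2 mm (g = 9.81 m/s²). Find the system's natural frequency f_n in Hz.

ω_n = √(g/δ_st) = √(9.81/0.0182) = √539.0 = 23.22 rad/s.
f_n = ω_n/(2π) = 23.22/6.283 = 3.695 Hz.

3.70 Hz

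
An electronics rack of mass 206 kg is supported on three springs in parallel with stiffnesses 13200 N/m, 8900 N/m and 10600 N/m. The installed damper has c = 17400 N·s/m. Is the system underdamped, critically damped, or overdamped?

Parallel springs add: k_eq = 13200 + 8900 + 10600 = 32700 N/m.
c_c = 2√(k_eq·m) = 5191 N·s/m; ζ = c/c_c = 17400/5191 = 3.35.
Since ζ > 1 the system is overdamped.

overdamped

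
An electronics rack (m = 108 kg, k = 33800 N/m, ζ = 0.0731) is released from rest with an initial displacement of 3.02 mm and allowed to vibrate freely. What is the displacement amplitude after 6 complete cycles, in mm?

Logarithmic decrement δ = 2πζ/√(1 − ζ²) = 2π × 0.07310/√(1 − 0.00534) = 0.4605.
After n cycles, x_n/x₀ = e^(−nδ), so x_6 = 3.02 × e^(−6 × 0.4605) = 3.02 × 0.06309 = 0.1905 mm.

0.191 mm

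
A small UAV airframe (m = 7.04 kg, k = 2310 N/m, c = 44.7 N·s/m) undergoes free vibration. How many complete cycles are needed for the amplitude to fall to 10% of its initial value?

3 cycles

ζ = c/(2√(km)) = 44.7/(2√(2310 × 7.04)) = 44.7/255.0 = 0.1753.
Logarithmic decrement δ = 2πζ/√(1 − ζ²) = 2π × 0.1753/√(1 − 0.0307) = 1.119.
x_n/x₀ = e^(−nδ) ≤ 0.1; take ln: n ≥ ln(1/0.1)/δ = 2.303/1.119 = 2.059.
So 3 complete cycles are required.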